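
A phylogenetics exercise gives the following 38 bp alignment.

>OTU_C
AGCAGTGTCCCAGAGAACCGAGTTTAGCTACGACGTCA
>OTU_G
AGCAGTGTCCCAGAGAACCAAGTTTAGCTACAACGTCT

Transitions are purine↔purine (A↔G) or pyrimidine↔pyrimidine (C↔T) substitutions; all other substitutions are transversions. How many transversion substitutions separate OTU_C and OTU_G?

Mismatches occur at site 20 (G/A, transition), site 32 (G/A, transition), site 38 (A/T, transversion).
Of the 3 differences, 2 transitions and 1 transversion, so the answer is 1.

1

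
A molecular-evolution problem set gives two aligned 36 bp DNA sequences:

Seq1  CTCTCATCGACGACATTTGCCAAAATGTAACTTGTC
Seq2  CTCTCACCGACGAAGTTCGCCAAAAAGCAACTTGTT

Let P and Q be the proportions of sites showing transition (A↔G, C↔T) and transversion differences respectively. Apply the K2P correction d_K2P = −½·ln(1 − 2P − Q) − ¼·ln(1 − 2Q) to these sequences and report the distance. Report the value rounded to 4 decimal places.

The sequences differ at positions 7 (T/C, transition), 14 (C/A, transversion), 15 (A/G, transition), 18 (T/C, transition), 26 (T/A, transversion), 28 (T/C, transition), 36 (C/T, transition).
Of the 7 differences, 5 transitions and 2 transversions over 36 sites: P = 5/36 = 0.138889, Q = 2/36 = 0.055556.
d = −0.5·ln(0.666666) − 0.25·ln(0.888888) = −0.5·(-0.405466) − 0.25·(-0.117784) = 0.2322.

0.2322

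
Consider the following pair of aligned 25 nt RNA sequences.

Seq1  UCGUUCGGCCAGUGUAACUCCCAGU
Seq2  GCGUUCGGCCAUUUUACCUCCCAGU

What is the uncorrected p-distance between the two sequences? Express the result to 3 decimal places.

Mismatches occur at site 1 (U↔G), site 12 (G↔U), site 14 (G↔U), site 17 (A↔C).
There are 4 differences over 25 sites, so p = 4/25 = 0.160.

0.160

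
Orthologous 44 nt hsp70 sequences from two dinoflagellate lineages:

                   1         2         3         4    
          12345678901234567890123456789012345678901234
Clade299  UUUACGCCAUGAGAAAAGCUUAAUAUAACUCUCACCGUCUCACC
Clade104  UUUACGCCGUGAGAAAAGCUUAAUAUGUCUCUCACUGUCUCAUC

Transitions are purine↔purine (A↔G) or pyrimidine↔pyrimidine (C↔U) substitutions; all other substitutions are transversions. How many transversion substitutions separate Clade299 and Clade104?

Differing sites — 9:A/G (Ti); 27:A/G (Ti); 28:A/U (Tv); 36:C/U (Ti); 43:C/U (Ti).
Of the 5 differences, 4 transitions and 1 transversion, so the answer is 1.

1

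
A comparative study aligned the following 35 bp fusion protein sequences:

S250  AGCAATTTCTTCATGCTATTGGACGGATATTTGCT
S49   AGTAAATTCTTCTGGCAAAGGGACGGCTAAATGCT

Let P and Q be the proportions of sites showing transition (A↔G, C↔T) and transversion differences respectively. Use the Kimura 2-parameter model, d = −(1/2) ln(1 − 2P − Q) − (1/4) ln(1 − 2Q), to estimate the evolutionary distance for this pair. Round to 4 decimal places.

The sequences differ at positions 3 (C/T, transition), 6 (T/A, transversion), 13 (A/T, transversion), 14 (T/G, transversion), 17 (T/A, transversion), 19 (T/A, transversion), 20 (T/G, transversion), 27 (A/C, transversion), 30 (T/A, transversion), 31 (T/A, transversion).
Of the 10 differences, 1 transition and 9 transversions over 35 sites: P = 1/35 = 0.028571, Q = 9/35 = 0.257143.
d = −0.5·ln(0.685715) − 0.25·ln(0.485714) = −0.5·(-0.377293) − 0.25·(-0.722135) = 0.3692.

0.3692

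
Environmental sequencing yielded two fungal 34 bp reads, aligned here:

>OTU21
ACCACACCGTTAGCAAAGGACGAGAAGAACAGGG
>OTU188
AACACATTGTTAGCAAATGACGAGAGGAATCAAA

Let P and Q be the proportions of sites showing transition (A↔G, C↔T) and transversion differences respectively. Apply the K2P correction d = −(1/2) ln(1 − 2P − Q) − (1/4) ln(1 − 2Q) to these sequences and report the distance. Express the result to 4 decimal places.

0.3951

Mismatches occur at site 2 (C/A, transversion), site 7 (C/T, transition), site 8 (C/T, transition), site 18 (G/T, transversion), site 26 (A/G, transition), site 30 (C/T, transition), site 31 (A/C, transversion), site 32 (G/A, transition), site 33 (G/A, transition), site 34 (G/A, transition).
Of the 10 differences, 7 transitions and 3 transversions over 34 sites: P = 7/34 = 0.205882, Q = 3/34 = 0.088235.
d = −0.5·ln(0.500001) − 0.25·ln(0.823530) = −0.5·(-0.693145) − 0.25·(-0.194155) = 0.3951.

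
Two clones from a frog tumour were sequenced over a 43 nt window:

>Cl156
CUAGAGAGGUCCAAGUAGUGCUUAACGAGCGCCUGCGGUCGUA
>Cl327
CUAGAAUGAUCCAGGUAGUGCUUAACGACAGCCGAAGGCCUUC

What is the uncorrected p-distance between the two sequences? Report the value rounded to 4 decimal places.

Differing sites — 6:G/A; 7:A/U; 9:G/A; 14:A/G; 29:G/C; 30:C/A; 34:U/G; 35:G/A; 36:C/A; 39:U/C; 41:G/U; 43:A/C.
There are 12 differences over 43 sites, so p = 12/43 = 0.2791.

0.2791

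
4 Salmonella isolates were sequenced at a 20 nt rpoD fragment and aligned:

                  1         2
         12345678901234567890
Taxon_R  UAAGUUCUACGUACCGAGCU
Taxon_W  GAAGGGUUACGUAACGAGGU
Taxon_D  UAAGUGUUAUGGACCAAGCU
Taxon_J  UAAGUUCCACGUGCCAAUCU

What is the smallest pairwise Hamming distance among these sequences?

Pairwise Hamming distances:
  Taxon_R vs Taxon_W: 6
  Taxon_R vs Taxon_D: 5
  Taxon_R vs Taxon_J: 4
  Taxon_W vs Taxon_D: 7
  Taxon_W vs Taxon_J: 10
  Taxon_D vs Taxon_J: 7
The smallest is 4, between Taxon_R and Taxon_J.

4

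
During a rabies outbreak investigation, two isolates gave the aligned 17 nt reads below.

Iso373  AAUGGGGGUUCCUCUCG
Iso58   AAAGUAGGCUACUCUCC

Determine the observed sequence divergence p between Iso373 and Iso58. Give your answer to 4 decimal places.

0.3529

The sequences differ at positions 3 (U/A), 5 (G/U), 6 (G/A), 9 (U/C), 11 (C/A), 17 (G/C).
There are 6 differences over 17 sites, so p = 6/17 = 0.3529.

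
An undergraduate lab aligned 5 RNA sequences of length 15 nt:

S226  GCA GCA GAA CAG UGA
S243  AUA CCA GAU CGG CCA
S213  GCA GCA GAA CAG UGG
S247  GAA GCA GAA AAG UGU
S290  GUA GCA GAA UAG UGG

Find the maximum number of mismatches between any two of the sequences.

Pairwise Hamming distances:
  S226 vs S243: 7
  S226 vs S213: 1
  S226 vs S247: 3
  S226 vs S290: 3
  S243 vs S213: 8
  S243 vs S247: 9
  S243 vs S290: 8
  S213 vs S247: 3
  S213 vs S290: 2
  S247 vs S290: 3
The largest is 9, between S243 and S247.

9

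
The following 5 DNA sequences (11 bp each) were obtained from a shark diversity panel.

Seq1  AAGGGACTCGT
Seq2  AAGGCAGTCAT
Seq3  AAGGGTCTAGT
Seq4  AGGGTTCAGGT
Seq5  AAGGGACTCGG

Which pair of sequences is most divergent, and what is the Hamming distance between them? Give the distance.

7

Pairwise Hamming distances:
  Seq1 vs Seq2: 3
  Seq1 vs Seq3: 2
  Seq1 vs Seq4: 5
  Seq1 vs Seq5: 1
  Seq2 vs Seq3: 5
  Seq2 vs Seq4: 7
  Seq2 vs Seq5: 4
  Seq3 vs Seq4: 4
  Seq3 vs Seq5: 3
  Seq4 vs Seq5: 6
The largest is 7, between Seq2 and Seq4.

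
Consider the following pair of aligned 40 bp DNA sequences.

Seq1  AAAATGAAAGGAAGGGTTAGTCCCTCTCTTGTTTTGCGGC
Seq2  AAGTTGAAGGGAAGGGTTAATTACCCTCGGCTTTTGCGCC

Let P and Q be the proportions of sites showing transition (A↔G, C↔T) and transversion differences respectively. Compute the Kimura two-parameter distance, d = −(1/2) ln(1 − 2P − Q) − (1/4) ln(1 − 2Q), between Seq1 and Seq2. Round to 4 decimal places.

Mismatches occur at site 3 (A→G, transition), site 4 (A→T, transversion), site 9 (A→G, transition), site 20 (G→A, transition), site 22 (C→T, transition), site 23 (C→A, transversion), site 25 (T→C, transition), site 29 (T→G, transversion), site 30 (T→G, transversion), site 31 (G→C, transversion), site 39 (G→C, transversion).
Of the 11 differences, 5 transitions and 6 transversions over 40 sites: P = 5/40 = 0.125000, Q = 6/40 = 0.150000.
d = −0.5·ln(0.600000) − 0.25·ln(0.700000) = −0.5·(-0.510826) − 0.25·(-0.356675) = 0.3446.

0.3446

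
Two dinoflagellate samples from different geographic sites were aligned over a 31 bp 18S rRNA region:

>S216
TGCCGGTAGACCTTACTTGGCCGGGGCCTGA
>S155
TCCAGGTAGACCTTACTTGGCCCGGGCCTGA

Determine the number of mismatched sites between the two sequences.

The sequences differ at positions 2 (G/C), 4 (C/A), 23 (G/C).
That gives 3 mismatches out of 31 aligned sites, so the Hamming distance is 3.

3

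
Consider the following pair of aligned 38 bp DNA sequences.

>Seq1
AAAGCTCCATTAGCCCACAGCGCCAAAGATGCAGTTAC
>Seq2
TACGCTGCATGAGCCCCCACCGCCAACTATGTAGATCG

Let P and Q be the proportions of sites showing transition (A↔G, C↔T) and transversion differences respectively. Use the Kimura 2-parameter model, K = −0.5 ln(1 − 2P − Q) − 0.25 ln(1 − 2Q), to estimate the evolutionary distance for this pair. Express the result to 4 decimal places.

0.4256

The sequences differ at positions 1 (A/T, transversion), 3 (A/C, transversion), 7 (C/G, transversion), 11 (T/G, transversion), 17 (A/C, transversion), 20 (G/C, transversion), 27 (A/C, transversion), 28 (G/T, transversion), 32 (C/T, transition), 35 (T/A, transversion), 37 (A/C, transversion), 38 (C/G, transversion).
Of the 12 differences, 1 transition and 11 transversions over 38 sites: P = 1/38 = 0.026316, Q = 11/38 = 0.289474.
d = −0.5·ln(0.657894) − 0.25·ln(0.421052) = −0.5·(-0.418711) − 0.25·(-0.864999) = 0.4256.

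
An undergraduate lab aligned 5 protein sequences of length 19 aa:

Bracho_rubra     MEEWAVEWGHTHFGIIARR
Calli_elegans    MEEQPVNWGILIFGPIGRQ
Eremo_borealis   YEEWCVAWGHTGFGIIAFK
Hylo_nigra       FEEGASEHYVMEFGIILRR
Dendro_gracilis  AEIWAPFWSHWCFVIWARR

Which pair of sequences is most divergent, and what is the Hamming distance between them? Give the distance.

15

Pairwise Hamming distances:
  Bracho_rubra vs Calli_elegans: 9
  Bracho_rubra vs Eremo_borealis: 6
  Bracho_rubra vs Hylo_nigra: 9
  Bracho_rubra vs Dendro_gracilis: 9
  Calli_elegans vs Eremo_borealis: 11
  Calli_elegans vs Hylo_nigra: 13
  Calli_elegans vs Dendro_gracilis: 15
  Eremo_borealis vs Hylo_nigra: 13
  Eremo_borealis vs Dendro_gracilis: 12
  Hylo_nigra vs Dendro_gracilis: 13
The largest is 15, between Calli_elegans and Dendro_gracilis.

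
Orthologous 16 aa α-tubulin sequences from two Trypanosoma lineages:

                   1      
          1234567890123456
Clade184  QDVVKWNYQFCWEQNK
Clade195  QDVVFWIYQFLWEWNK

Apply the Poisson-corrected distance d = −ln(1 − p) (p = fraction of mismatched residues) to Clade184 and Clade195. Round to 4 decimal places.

The sequences differ at positions 5 (K/F), 7 (N/I), 11 (C/L), 14 (Q/W).
p = 4/16 = 0.250000.
d = −ln(1 − 0.250000) = −ln(0.750000) = 0.2877.

0.2877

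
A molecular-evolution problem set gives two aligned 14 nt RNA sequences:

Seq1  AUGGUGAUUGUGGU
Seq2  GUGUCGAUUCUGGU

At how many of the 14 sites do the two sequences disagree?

4

The sequences differ at positions 1 (A/G), 4 (G/U), 5 (U/C), 10 (G/C).
That gives 4 mismatches out of 14 aligned sites, so the Hamming distance is 4.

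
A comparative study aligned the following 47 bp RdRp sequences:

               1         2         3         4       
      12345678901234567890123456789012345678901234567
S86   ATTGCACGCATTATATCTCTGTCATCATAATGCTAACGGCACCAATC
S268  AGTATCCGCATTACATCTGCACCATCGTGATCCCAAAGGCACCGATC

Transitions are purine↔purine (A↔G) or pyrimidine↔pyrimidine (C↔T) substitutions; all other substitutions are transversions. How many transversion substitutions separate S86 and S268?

Mismatches occur at site 2 (T/G, transversion), site 4 (G/A, transition), site 5 (C/T, transition), site 6 (A/C, transversion), site 14 (T/C, transition), site 19 (C/G, transversion), site 20 (T/C, transition), site 21 (G/A, transition), site 22 (T/C, transition), site 27 (A/G, transition), site 29 (A/G, transition), site 32 (G/C, transversion), site 34 (T/C, transition), site 37 (C/A, transversion), site 44 (A/G, transition).
Of the 15 differences, 10 transitions and 5 transversions, so the answer is 5.

5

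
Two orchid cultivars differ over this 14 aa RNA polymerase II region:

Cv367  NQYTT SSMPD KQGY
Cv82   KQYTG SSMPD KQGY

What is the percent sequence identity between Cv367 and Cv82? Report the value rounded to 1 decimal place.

85.7%

Mismatches occur at site 1 (N/K), site 5 (T/G).
12 of the 14 sites match, so the percent identity is 12/14 × 100 = 85.7%.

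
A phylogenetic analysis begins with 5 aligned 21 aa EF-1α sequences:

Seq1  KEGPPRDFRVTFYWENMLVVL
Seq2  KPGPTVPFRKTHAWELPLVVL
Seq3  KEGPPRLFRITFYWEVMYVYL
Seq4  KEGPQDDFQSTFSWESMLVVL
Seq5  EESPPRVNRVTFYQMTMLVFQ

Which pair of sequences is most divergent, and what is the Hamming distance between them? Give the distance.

16

Pairwise Hamming distances:
  Seq1 vs Seq2: 9
  Seq1 vs Seq3: 5
  Seq1 vs Seq4: 6
  Seq1 vs Seq5: 9
  Seq2 vs Seq3: 11
  Seq2 vs Seq4: 10
  Seq2 vs Seq5: 16
  Seq3 vs Seq4: 9
  Seq3 vs Seq5: 11
  Seq4 vs Seq5: 14
The largest is 16, between Seq2 and Seq5.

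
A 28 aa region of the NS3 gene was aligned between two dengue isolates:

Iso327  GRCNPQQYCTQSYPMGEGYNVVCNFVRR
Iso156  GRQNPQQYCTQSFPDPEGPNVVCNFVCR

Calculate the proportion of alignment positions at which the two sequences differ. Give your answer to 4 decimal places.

0.2143

The sequences differ at positions 3 (C/Q), 13 (Y/F), 15 (M/D), 16 (G/P), 19 (Y/P), 27 (R/C).
There are 6 differences over 28 sites, so p = 6/28 = 0.2143.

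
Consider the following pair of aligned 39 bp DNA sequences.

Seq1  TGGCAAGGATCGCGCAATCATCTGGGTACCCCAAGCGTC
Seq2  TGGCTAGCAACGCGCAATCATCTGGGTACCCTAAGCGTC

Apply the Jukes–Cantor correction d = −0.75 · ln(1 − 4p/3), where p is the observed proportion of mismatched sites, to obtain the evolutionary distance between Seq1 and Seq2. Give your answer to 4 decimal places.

0.1103

Differing sites — 5:A/T; 8:G/C; 10:T/A; 32:C/T.
p = 4/39 = 0.102564.
d = −0.75 · ln(1 − (4/3)·0.102564) = −0.75 · ln(0.863248) = −0.75 · (-0.147053) = 0.1103.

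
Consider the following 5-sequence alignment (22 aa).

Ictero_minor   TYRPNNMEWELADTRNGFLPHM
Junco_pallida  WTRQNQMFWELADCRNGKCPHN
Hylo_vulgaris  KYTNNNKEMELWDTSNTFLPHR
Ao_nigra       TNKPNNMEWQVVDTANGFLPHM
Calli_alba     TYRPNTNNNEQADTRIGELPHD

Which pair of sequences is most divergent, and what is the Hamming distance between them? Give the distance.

15

Pairwise Hamming distances:
  Ictero_minor vs Junco_pallida: 9
  Ictero_minor vs Hylo_vulgaris: 9
  Ictero_minor vs Ao_nigra: 6
  Ictero_minor vs Calli_alba: 8
  Junco_pallida vs Hylo_vulgaris: 15
  Junco_pallida vs Ao_nigra: 14
  Junco_pallida vs Calli_alba: 13
  Hylo_vulgaris vs Ao_nigra: 12
  Hylo_vulgaris vs Calli_alba: 14
  Ao_nigra vs Calli_alba: 13
The largest is 15, between Junco_pallida and Hylo_vulgaris.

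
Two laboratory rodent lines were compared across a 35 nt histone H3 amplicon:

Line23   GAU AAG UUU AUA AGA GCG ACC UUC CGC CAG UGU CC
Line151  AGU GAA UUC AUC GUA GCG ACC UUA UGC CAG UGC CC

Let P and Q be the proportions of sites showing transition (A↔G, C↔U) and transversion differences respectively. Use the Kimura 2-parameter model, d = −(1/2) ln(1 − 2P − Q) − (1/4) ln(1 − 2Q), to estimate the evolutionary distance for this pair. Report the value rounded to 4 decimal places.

The sequences differ at positions 1 (G/A, transition), 2 (A/G, transition), 4 (A/G, transition), 6 (G/A, transition), 9 (U/C, transition), 12 (A/C, transversion), 13 (A/G, transition), 14 (G/U, transversion), 24 (C/A, transversion), 25 (C/U, transition), 33 (U/C, transition).
Of the 11 differences, 8 transitions and 3 transversions over 35 sites: P = 8/35 = 0.228571, Q = 3/35 = 0.085714.
d = −0.5·ln(0.457144) − 0.25·ln(0.828572) = −0.5·(-0.782757) − 0.25·(-0.188052) = 0.4384.

0.4384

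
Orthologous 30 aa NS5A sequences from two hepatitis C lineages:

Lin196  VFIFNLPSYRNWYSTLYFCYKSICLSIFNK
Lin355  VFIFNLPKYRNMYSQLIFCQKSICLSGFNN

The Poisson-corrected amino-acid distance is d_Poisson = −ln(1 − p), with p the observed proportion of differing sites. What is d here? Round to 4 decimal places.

Differing sites — 8:S/K; 12:W/M; 15:T/Q; 17:Y/I; 20:Y/Q; 27:I/G; 30:K/N.
p = 7/30 = 0.233333.
d = −ln(1 − 0.233333) = −ln(0.766667) = 0.2657.

0.2657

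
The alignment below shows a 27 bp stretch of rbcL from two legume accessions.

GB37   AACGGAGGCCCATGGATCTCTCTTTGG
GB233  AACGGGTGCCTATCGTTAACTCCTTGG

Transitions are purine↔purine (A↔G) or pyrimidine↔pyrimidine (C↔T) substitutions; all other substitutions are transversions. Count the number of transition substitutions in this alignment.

3

The sequences differ at positions 6 (A/G, transition), 7 (G/T, transversion), 11 (C/T, transition), 14 (G/C, transversion), 16 (A/T, transversion), 18 (C/A, transversion), 19 (T/A, transversion), 23 (T/C, transition).
Of the 8 differences, 3 transitions and 5 transversions, so the answer is 3.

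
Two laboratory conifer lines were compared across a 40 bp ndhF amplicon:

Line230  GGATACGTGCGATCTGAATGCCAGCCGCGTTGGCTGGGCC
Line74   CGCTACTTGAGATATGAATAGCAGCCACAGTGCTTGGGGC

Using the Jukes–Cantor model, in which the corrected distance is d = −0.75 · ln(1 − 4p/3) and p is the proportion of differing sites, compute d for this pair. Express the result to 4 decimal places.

0.4260

Differing sites — 1:G/C; 3:A/C; 7:G/T; 10:C/A; 14:C/A; 20:G/A; 21:C/G; 27:G/A; 29:G/A; 30:T/G; 33:G/C; 34:C/T; 39:C/G.
p = 13/40 = 0.325000.
d = −0.75 · ln(1 − (4/3)·0.325000) = −0.75 · ln(0.566667) = −0.75 · (-0.567983) = 0.4260.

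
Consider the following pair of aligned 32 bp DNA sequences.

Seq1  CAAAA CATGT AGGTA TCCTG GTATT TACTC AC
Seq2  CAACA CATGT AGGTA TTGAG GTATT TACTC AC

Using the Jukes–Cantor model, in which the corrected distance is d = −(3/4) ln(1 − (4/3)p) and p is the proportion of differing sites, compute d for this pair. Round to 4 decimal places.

0.1367

Differing sites — 4:A/C; 17:C/T; 18:C/G; 19:T/A.
p = 4/32 = 0.125000.
d = −0.75 · ln(1 − (4/3)·0.125000) = −0.75 · ln(0.833333) = −0.75 · (-0.182322) = 0.1367.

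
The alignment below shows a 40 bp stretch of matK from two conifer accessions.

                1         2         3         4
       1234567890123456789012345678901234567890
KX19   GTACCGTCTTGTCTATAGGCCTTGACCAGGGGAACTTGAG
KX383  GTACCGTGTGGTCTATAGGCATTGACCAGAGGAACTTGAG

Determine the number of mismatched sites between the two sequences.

4

Mismatches occur at site 8 (C↔G), site 10 (T↔G), site 21 (C↔A), site 30 (G↔A).
That gives 4 mismatches out of 40 aligned sites, so the Hamming distance is 4.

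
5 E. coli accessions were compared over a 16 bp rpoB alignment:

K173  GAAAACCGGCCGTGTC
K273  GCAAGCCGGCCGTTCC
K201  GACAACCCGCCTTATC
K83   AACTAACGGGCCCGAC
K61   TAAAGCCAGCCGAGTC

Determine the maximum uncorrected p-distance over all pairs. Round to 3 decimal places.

Pairwise Hamming distances:
  K173 vs K273: 4
  K173 vs K201: 4
  K173 vs K83: 8
  K173 vs K61: 4
  K273 vs K201: 7
  K273 vs K83: 11
  K273 vs K61: 6
  K201 vs K83: 9
  K201 vs K61: 7
  K83 vs K61: 10
The largest is 11 mismatches, between K273 and K83; p = 11/16 = 0.688.

0.688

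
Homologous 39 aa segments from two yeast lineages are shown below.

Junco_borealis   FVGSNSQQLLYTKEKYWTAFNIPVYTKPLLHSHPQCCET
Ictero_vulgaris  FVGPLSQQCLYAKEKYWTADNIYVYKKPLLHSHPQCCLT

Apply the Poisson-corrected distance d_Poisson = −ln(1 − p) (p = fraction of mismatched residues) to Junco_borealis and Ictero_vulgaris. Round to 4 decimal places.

The sequences differ at positions 4 (S/P), 5 (N/L), 9 (L/C), 12 (T/A), 20 (F/D), 23 (P/Y), 26 (T/K), 38 (E/L).
p = 8/39 = 0.205128.
d = −ln(1 − 0.205128) = −ln(0.794872) = 0.2296.

0.2296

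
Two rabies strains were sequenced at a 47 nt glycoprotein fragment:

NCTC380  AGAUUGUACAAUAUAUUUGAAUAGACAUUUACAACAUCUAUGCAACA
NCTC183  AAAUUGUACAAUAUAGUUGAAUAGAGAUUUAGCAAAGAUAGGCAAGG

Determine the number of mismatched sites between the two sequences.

11

Mismatches occur at site 2 (G/A), site 16 (U/G), site 26 (C/G), site 32 (C/G), site 33 (A/C), site 35 (C/A), site 37 (U/G), site 38 (C/A), site 41 (U/G), site 46 (C/G), site 47 (A/G).
That gives 11 mismatches out of 47 aligned sites, so the Hamming distance is 11.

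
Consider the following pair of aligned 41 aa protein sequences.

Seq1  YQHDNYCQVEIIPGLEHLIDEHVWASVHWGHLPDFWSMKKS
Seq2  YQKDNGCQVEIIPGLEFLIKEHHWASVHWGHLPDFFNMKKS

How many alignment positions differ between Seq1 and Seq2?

Mismatches occur at site 3 (H↔K), site 6 (Y↔G), site 17 (H↔F), site 20 (D↔K), site 23 (V↔H), site 36 (W↔F), site 37 (S↔N).
That gives 7 mismatches out of 41 aligned sites, so the Hamming distance is 7.

7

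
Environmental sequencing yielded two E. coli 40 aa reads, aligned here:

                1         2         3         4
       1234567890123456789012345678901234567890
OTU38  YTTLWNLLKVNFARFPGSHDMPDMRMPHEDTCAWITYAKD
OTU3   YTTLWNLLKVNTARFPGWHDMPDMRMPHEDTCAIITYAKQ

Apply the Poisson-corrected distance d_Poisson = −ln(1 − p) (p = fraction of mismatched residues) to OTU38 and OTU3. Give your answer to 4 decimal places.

The sequences differ at positions 12 (F/T), 18 (S/W), 34 (W/I), 40 (D/Q).
p = 4/40 = 0.100000.
d = −ln(1 − 0.100000) = −ln(0.900000) = 0.1054.

0.1054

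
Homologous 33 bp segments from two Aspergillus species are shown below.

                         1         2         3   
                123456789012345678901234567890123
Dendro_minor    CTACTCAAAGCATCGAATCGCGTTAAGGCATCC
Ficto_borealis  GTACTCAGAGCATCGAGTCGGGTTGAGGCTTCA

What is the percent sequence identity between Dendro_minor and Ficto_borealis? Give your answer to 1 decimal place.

Mismatches occur at site 1 (C→G), site 8 (A→G), site 17 (A→G), site 21 (C→G), site 25 (A→G), site 30 (A→T), site 33 (C→A).
26 of the 33 sites match, so the percent identity is 26/33 × 100 = 78.8%.

78.8%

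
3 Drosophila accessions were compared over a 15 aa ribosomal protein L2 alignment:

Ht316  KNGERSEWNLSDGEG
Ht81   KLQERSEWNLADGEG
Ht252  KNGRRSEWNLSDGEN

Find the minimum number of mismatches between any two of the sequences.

2

Pairwise Hamming distances:
  Ht316 vs Ht81: 3
  Ht316 vs Ht252: 2
  Ht81 vs Ht252: 5
The smallest is 2, between Ht316 and Ht252.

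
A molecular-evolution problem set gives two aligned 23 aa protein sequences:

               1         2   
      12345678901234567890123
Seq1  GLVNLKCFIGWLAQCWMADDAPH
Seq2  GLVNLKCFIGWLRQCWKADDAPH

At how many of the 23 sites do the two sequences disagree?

Mismatches occur at site 13 (A→R), site 17 (M→K).
That gives 2 mismatches out of 23 aligned sites, so the Hamming distance is 2.

2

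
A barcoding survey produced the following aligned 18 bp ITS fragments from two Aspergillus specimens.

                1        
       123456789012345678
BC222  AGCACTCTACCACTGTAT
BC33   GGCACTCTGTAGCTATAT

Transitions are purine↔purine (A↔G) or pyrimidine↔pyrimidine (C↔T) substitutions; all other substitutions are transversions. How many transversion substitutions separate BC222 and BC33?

Mismatches occur at site 1 (A/G, transition), site 9 (A/G, transition), site 10 (C/T, transition), site 11 (C/A, transversion), site 12 (A/G, transition), site 15 (G/A, transition).
Of the 6 differences, 5 transitions and 1 transversion, so the answer is 1.

1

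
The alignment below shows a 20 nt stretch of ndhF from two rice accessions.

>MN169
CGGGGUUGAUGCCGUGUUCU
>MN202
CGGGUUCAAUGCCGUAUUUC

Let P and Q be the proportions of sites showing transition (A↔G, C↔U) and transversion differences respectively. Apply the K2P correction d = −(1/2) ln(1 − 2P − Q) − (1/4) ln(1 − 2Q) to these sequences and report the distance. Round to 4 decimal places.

0.4256

Differing sites — 5:G/U (Tv); 7:U/C (Ti); 8:G/A (Ti); 16:G/A (Ti); 19:C/U (Ti); 20:U/C (Ti).
Of the 6 differences, 5 transitions and 1 transversion over 20 sites: P = 5/20 = 0.250000, Q = 1/20 = 0.050000.
d = −0.5·ln(0.450000) − 0.25·ln(0.900000) = −0.5·(-0.798508) − 0.25·(-0.105361) = 0.4256.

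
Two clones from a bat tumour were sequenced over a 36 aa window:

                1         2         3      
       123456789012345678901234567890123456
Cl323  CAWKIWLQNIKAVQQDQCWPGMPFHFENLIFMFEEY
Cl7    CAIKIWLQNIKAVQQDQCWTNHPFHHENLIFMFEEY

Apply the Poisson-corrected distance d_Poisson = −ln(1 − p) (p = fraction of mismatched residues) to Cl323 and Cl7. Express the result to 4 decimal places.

Differing sites — 3:W/I; 20:P/T; 21:G/N; 22:M/H; 26:F/H.
p = 5/36 = 0.138889.
d = −ln(1 − 0.138889) = −ln(0.861111) = 0.1495.

0.1495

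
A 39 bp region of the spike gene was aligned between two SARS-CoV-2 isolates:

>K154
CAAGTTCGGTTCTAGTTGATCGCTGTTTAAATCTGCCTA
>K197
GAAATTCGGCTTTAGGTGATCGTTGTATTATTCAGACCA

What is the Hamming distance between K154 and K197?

12

The sequences differ at positions 1 (C/G), 4 (G/A), 10 (T/C), 12 (C/T), 16 (T/G), 23 (C/T), 27 (T/A), 29 (A/T), 31 (A/T), 34 (T/A), 36 (C/A), 38 (T/C).
That gives 12 mismatches out of 39 aligned sites, so the Hamming distance is 12.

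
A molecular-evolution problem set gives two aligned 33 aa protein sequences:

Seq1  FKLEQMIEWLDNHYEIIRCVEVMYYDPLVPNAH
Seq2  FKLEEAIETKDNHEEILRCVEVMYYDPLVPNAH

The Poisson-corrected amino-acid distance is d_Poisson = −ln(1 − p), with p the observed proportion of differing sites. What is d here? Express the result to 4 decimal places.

0.2007

The sequences differ at positions 5 (Q/E), 6 (M/A), 9 (W/T), 10 (L/K), 14 (Y/E), 17 (I/L).
p = 6/33 = 0.181818.
d = −ln(1 − 0.181818) = −ln(0.818182) = 0.2007.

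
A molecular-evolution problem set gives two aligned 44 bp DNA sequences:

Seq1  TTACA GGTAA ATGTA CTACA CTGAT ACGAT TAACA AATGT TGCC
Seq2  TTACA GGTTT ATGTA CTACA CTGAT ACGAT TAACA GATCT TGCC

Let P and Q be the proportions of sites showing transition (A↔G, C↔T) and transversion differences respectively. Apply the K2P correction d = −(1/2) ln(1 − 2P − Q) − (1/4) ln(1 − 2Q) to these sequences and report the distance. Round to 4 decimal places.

Mismatches occur at site 9 (A→T, transversion), site 10 (A→T, transversion), site 36 (A→G, transition), site 39 (G→C, transversion).
Of the 4 differences, 1 transition and 3 transversions over 44 sites: P = 1/44 = 0.022727, Q = 3/44 = 0.068182.
d = −0.5·ln(0.886364) − 0.25·ln(0.863636) = −0.5·(-0.120628) − 0.25·(-0.146604) = 0.0970.

0.0970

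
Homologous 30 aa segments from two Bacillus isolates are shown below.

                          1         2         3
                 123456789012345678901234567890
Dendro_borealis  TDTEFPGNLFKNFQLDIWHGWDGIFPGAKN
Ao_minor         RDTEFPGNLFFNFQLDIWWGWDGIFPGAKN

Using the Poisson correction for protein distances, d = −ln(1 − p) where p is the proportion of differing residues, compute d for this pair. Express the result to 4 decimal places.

0.1054

The sequences differ at positions 1 (T/R), 11 (K/F), 19 (H/W).
p = 3/30 = 0.100000.
d = −ln(1 − 0.100000) = −ln(0.900000) = 0.1054.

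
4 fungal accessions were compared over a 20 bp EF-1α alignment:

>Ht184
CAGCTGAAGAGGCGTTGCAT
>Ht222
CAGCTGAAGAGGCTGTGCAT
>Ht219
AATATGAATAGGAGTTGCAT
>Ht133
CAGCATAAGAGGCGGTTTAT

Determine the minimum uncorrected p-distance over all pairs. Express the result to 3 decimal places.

Pairwise Hamming distances:
  Ht184 vs Ht222: 2
  Ht184 vs Ht219: 5
  Ht184 vs Ht133: 5
  Ht222 vs Ht219: 7
  Ht222 vs Ht133: 5
  Ht219 vs Ht133: 10
The smallest is 2 mismatches, between Ht184 and Ht222; p = 2/20 = 0.100.

0.100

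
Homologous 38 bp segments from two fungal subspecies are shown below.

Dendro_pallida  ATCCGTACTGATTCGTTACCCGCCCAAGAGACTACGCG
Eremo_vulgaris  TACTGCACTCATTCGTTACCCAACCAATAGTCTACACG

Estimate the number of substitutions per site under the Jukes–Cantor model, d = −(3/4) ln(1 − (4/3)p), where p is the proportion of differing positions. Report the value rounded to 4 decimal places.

0.3241

Mismatches occur at site 1 (A/T), site 2 (T/A), site 4 (C/T), site 6 (T/C), site 10 (G/C), site 22 (G/A), site 23 (C/A), site 28 (G/T), site 31 (A/T), site 36 (G/A).
p = 10/38 = 0.263158.
d = −0.75 · ln(1 − (4/3)·0.263158) = −0.75 · ln(0.649123) = −0.75 · (-0.432133) = 0.3241.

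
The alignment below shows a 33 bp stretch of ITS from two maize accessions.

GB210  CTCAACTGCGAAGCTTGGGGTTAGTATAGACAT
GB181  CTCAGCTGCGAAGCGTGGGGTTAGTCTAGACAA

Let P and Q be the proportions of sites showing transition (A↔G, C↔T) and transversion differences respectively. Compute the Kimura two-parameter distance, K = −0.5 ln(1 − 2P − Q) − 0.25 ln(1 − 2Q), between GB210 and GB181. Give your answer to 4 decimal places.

Differing sites — 5:A/G (Ti); 15:T/G (Tv); 26:A/C (Tv); 33:T/A (Tv).
Of the 4 differences, 1 transition and 3 transversions over 33 sites: P = 1/33 = 0.030303, Q = 3/33 = 0.090909.
d = −0.5·ln(0.848485) − 0.25·ln(0.818182) = −0.5·(-0.164303) − 0.25·(-0.200670) = 0.1323.

0.1323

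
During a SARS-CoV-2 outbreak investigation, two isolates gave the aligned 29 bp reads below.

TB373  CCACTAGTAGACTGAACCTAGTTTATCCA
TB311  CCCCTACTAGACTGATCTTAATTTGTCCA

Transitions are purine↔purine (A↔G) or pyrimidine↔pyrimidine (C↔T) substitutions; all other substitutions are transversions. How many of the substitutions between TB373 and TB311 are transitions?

The sequences differ at positions 3 (A/C, transversion), 7 (G/C, transversion), 16 (A/T, transversion), 18 (C/T, transition), 21 (G/A, transition), 25 (A/G, transition).
Of the 6 differences, 3 transitions and 3 transversions, so the answer is 3.

3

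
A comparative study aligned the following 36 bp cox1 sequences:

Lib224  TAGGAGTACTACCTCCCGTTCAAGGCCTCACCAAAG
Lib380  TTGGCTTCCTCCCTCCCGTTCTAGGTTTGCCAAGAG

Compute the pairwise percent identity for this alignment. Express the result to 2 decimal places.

Differing sites — 2:A/T; 5:A/C; 6:G/T; 8:A/C; 11:A/C; 22:A/T; 26:C/T; 27:C/T; 29:C/G; 30:A/C; 32:C/A; 34:A/G.
24 of the 36 sites match, so the percent identity is 24/36 × 100 = 66.67%.

66.67%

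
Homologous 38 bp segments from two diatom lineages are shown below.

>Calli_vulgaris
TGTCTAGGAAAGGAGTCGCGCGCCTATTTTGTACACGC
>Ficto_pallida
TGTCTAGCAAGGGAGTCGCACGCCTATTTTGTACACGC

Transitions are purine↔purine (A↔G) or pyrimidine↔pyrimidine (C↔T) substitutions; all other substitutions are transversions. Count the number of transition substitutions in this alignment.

Differing sites — 8:G/C (Tv); 11:A/G (Ti); 20:G/A (Ti).
Of the 3 differences, 2 transitions and 1 transversion, so the answer is 2.

2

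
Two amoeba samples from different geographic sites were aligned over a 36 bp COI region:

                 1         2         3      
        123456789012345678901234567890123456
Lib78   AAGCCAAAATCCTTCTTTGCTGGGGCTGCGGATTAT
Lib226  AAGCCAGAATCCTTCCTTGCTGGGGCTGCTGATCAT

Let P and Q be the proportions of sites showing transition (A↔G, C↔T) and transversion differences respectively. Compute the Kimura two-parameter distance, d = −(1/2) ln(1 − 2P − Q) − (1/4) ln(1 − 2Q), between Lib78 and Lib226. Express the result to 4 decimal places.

0.1224

The sequences differ at positions 7 (A/G, transition), 16 (T/C, transition), 30 (G/T, transversion), 34 (T/C, transition).
Of the 4 differences, 3 transitions and 1 transversion over 36 sites: P = 3/36 = 0.083333, Q = 1/36 = 0.027778.
d = −0.5·ln(0.805556) − 0.25·ln(0.944444) = −0.5·(-0.216223) − 0.25·(-0.057159) = 0.1224.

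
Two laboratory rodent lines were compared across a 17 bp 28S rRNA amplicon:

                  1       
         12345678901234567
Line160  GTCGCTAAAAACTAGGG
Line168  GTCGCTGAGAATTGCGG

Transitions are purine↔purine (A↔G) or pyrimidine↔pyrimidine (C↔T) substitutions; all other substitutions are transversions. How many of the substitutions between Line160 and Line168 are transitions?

The sequences differ at positions 7 (A/G, transition), 9 (A/G, transition), 12 (C/T, transition), 14 (A/G, transition), 15 (G/C, transversion).
Of the 5 differences, 4 transitions and 1 transversion, so the answer is 4.

4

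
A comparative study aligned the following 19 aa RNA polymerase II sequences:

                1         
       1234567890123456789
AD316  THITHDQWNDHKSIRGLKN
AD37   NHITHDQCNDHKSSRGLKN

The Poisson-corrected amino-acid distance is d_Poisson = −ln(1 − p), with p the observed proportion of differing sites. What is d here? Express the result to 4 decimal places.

0.1719

The sequences differ at positions 1 (T/N), 8 (W/C), 14 (I/S).
p = 3/19 = 0.157895.
d = −ln(1 − 0.157895) = −ln(0.842105) = 0.1719.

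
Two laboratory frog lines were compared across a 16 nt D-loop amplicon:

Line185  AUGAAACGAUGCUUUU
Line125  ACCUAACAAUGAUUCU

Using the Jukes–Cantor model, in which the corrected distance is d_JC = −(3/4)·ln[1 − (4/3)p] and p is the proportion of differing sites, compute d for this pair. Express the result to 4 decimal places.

0.5199

Differing sites — 2:U/C; 3:G/C; 4:A/U; 8:G/A; 12:C/A; 15:U/C.
p = 6/16 = 0.375000.
d = −0.75 · ln(1 − (4/3)·0.375000) = −0.75 · ln(0.500000) = −0.75 · (-0.693147) = 0.5199.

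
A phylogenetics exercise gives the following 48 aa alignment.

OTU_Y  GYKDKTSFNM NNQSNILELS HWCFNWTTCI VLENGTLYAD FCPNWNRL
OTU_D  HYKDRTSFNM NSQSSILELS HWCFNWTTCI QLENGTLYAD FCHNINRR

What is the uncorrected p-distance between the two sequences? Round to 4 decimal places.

0.1667

Differing sites — 1:G/H; 5:K/R; 12:N/S; 15:N/S; 31:V/Q; 43:P/H; 45:W/I; 48:L/R.
There are 8 differences over 48 sites, so p = 8/48 = 0.1667.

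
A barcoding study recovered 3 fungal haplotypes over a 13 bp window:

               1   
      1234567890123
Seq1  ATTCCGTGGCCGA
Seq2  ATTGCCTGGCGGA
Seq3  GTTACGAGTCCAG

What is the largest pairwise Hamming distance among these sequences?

8

Pairwise Hamming distances:
  Seq1 vs Seq2: 3
  Seq1 vs Seq3: 6
  Seq2 vs Seq3: 8
The largest is 8, between Seq2 and Seq3.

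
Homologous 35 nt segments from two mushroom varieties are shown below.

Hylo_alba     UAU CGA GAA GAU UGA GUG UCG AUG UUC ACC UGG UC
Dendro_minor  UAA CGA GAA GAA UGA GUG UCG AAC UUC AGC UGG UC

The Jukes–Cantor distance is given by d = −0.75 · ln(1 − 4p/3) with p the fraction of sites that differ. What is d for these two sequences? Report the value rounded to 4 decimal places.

0.1585

Differing sites — 3:U/A; 12:U/A; 23:U/A; 24:G/C; 29:C/G.
p = 5/35 = 0.142857.
d = −0.75 · ln(1 − (4/3)·0.142857) = −0.75 · ln(0.809524) = −0.75 · (-0.211309) = 0.1585.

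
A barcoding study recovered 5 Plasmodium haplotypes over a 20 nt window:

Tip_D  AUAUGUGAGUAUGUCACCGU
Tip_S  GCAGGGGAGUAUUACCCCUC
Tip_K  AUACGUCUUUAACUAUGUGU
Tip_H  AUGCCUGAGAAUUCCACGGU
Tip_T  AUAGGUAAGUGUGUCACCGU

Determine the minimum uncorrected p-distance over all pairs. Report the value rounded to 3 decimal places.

Pairwise Hamming distances:
  Tip_D vs Tip_S: 9
  Tip_D vs Tip_K: 10
  Tip_D vs Tip_H: 7
  Tip_D vs Tip_T: 3
  Tip_S vs Tip_K: 16
  Tip_S vs Tip_H: 12
  Tip_S vs Tip_T: 10
  Tip_K vs Tip_H: 13
  Tip_K vs Tip_T: 11
  Tip_H vs Tip_T: 9
The smallest is 3 mismatches, between Tip_D and Tip_T; p = 3/20 = 0.150.

0.150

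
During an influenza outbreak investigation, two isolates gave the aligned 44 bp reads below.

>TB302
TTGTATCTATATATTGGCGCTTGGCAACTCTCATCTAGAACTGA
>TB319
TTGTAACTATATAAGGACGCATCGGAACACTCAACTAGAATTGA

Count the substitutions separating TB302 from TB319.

Differing sites — 6:T/A; 14:T/A; 15:T/G; 17:G/A; 21:T/A; 23:G/C; 25:C/G; 29:T/A; 34:T/A; 41:C/T.
That gives 10 mismatches out of 44 aligned sites, so the Hamming distance is 10.

10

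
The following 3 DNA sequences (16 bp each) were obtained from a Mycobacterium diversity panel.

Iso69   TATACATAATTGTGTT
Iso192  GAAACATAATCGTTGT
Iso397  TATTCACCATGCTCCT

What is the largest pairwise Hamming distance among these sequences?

Pairwise Hamming distances:
  Iso69 vs Iso192: 5
  Iso69 vs Iso397: 7
  Iso192 vs Iso397: 9
The largest is 9, between Iso192 and Iso397.

9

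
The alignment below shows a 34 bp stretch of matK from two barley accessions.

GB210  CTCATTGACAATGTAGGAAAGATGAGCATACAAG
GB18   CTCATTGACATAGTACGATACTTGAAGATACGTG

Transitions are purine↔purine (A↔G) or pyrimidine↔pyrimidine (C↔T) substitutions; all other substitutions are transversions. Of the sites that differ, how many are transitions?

The sequences differ at positions 11 (A/T, transversion), 12 (T/A, transversion), 16 (G/C, transversion), 19 (A/T, transversion), 21 (G/C, transversion), 22 (A/T, transversion), 26 (G/A, transition), 27 (C/G, transversion), 32 (A/G, transition), 33 (A/T, transversion).
Of the 10 differences, 2 transitions and 8 transversions, so the answer is 2.

2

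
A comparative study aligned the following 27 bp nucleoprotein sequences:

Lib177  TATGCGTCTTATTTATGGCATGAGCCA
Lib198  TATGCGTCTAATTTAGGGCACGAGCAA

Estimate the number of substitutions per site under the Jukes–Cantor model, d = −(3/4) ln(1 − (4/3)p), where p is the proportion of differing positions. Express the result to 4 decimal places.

The sequences differ at positions 10 (T/A), 16 (T/G), 21 (T/C), 26 (C/A).
p = 4/27 = 0.148148.
d = −0.75 · ln(1 − (4/3)·0.148148) = −0.75 · ln(0.802469) = −0.75 · (-0.220062) = 0.1650.

0.1650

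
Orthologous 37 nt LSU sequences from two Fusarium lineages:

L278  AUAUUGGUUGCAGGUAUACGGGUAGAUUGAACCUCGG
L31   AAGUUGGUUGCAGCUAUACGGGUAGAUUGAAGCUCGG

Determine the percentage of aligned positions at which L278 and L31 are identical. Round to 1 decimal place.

Mismatches occur at site 2 (U→A), site 3 (A→G), site 14 (G→C), site 32 (C→G).
33 of the 37 sites match, so the percent identity is 33/37 × 100 = 89.2%.

89.2%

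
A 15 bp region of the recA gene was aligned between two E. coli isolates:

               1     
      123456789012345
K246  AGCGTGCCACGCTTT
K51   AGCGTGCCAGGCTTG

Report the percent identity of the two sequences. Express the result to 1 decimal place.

86.7%

Mismatches occur at site 10 (C↔G), site 15 (T↔G).
13 of the 15 sites match, so the percent identity is 13/15 × 100 = 86.7%.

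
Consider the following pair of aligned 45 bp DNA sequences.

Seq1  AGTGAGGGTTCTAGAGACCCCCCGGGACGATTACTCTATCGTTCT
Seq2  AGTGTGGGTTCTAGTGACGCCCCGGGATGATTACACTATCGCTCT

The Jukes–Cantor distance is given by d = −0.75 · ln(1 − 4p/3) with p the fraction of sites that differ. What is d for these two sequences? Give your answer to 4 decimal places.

0.1468

The sequences differ at positions 5 (A/T), 15 (A/T), 19 (C/G), 28 (C/T), 35 (T/A), 42 (T/C).
p = 6/45 = 0.133333.
d = −0.75 · ln(1 − (4/3)·0.133333) = −0.75 · ln(0.822223) = −0.75 · (-0.195744) = 0.1468.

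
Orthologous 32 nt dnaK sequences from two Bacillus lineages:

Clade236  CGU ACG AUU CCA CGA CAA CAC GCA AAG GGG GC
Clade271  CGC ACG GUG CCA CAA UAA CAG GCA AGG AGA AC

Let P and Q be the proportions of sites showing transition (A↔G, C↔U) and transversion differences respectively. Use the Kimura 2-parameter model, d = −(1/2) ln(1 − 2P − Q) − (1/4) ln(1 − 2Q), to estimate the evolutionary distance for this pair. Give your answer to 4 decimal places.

0.4467

The sequences differ at positions 3 (U/C, transition), 7 (A/G, transition), 9 (U/G, transversion), 14 (G/A, transition), 16 (C/U, transition), 21 (C/G, transversion), 26 (A/G, transition), 28 (G/A, transition), 30 (G/A, transition), 31 (G/A, transition).
Of the 10 differences, 8 transitions and 2 transversions over 32 sites: P = 8/32 = 0.250000, Q = 2/32 = 0.062500.
d = −0.5·ln(0.437500) − 0.25·ln(0.875000) = −0.5·(-0.826679) − 0.25·(-0.133531) = 0.4467.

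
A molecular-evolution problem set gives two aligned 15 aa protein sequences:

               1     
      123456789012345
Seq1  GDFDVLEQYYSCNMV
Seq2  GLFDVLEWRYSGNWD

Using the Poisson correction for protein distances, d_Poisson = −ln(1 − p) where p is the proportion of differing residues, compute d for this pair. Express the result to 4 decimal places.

0.5108

Differing sites — 2:D/L; 8:Q/W; 9:Y/R; 12:C/G; 14:M/W; 15:V/D.
p = 6/15 = 0.400000.
d = −ln(1 − 0.400000) = −ln(0.600000) = 0.5108.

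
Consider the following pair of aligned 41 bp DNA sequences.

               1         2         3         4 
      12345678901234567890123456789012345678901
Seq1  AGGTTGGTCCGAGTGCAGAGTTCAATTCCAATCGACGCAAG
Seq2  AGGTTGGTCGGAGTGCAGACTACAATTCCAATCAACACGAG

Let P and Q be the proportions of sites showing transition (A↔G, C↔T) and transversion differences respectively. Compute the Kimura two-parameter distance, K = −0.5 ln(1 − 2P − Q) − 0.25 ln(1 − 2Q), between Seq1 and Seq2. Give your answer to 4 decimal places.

0.1635

The sequences differ at positions 10 (C/G, transversion), 20 (G/C, transversion), 22 (T/A, transversion), 34 (G/A, transition), 37 (G/A, transition), 39 (A/G, transition).
Of the 6 differences, 3 transitions and 3 transversions over 41 sites: P = 3/41 = 0.073171, Q = 3/41 = 0.073171.
d = −0.5·ln(0.780487) − 0.25·ln(0.853658) = −0.5·(-0.247837) − 0.25·(-0.158225) = 0.1635.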